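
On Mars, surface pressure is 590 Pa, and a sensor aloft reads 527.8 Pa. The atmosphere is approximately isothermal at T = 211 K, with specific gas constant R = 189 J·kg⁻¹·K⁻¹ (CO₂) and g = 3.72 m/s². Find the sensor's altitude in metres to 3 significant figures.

Scale height: H = RT/g = 189 × 211 / 3.72 = 10720 m.
Invert the barometric formula: z = H ln(P₀/P).
P₀/P = 590/527.8 = 1.1178; ln(1.1178) = 0.11136.
z = 10720 × 0.11136 = 1193.8 m.

z ≈ 1190 m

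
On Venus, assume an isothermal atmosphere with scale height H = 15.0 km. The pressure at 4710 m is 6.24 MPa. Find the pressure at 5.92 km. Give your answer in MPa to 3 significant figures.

P ≈ 5.76 MPa

Between two levels, P₂ = P₁ exp(−Δz/H) with Δz = z₂ − z₁.
Δz = 5920.0 − 4710.0 = 1210.0 m; Δz/H = 1210.0/15000 = 0.080667.
P₂ = 6.24 × exp(−0.080667) = 6.24 × 0.92250 = 5.7564 MPa.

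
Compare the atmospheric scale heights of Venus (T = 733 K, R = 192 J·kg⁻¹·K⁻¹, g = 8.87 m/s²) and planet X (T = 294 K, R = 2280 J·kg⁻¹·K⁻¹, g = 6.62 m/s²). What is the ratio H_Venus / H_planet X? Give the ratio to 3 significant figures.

H_Venus/H_planet X ≈ 0.157

H = RT/g for each body.
H_Venus = 192 × 733 / 8.87 = 15867 m.
H_planet X = 2280 × 294 / 6.62 = 101260 m.
H_Venus/H_planet X = 15867/101260 = 0.15670.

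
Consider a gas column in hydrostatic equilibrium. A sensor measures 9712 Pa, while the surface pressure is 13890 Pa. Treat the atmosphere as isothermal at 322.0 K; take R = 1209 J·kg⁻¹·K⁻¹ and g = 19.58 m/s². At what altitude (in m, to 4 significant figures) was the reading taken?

z ≈ 7114 m

Scale height: H = RT/g = 1209 × 322.0 / 19.58 = 19882 m.
Invert the barometric formula: z = H ln(P₀/P).
P₀/P = 13890/9712 = 1.4302; ln(1.4302) = 0.35781.
z = 19882 × 0.35781 = 7114.0 m.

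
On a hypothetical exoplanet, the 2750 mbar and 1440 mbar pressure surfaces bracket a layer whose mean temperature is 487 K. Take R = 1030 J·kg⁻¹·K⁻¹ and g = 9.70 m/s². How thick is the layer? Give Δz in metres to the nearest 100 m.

Δz ≈ 33500 m

Hypsometric equation: Δz = (R T̄/g) ln(P₁/P₂).
R T̄/g = 1030 × 487 / 9.70 = 51712 m.
ln(2750/1440) = ln(1.9097) = 0.64695.
Δz = 51712 × 0.64695 = 33455 m.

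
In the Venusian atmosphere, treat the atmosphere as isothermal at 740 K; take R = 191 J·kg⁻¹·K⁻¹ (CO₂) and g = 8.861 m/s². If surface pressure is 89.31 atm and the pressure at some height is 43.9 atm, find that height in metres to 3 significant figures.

z ≈ 11300 m

Scale height: H = RT/g = 191 × 740 / 8.861 = 15951 m.
Invert the barometric formula: z = H ln(P₀/P).
P₀/P = 89.31/43.9 = 2.0344; ln(2.0344) = 0.71020.
z = 15951 × 0.71020 = 11328 m.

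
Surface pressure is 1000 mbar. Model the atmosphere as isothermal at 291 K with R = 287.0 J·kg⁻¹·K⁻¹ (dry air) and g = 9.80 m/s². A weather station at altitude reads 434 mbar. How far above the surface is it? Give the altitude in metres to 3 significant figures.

z ≈ 7110 m

Scale height: H = RT/g = 287.0 × 291 / 9.80 = 8522.1 m.
Invert the barometric formula: z = H ln(P₀/P).
P₀/P = 1000/434 = 2.3041; ln(2.3041) = 0.83469.
z = 8522.1 × 0.83469 = 7113.3 m.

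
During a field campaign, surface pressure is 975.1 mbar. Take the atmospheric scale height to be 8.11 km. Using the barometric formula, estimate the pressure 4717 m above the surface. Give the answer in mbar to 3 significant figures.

P ≈ 545 mbar

Barometric formula: P = P₀ exp(−z/H).
z/H = 4717.0/8110.0 = 0.58163; exp(−0.58163) = 0.55899.
P = 975.1 × 0.55899 = 545.07 mbar.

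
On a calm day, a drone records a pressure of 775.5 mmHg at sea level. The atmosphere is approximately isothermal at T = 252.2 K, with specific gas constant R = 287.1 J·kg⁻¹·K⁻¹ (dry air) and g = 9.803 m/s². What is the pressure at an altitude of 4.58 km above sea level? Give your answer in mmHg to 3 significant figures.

Scale height: H = RT/g = 287.1 × 252.2 / 9.803 = 7386.2 m.
Barometric formula: P = P₀ exp(−z/H).
z/H = 4580.0/7386.2 = 0.62008; exp(−0.62008) = 0.53790.
P = 775.5 × 0.53790 = 417.14 mmHg.

P ≈ 417 mmHg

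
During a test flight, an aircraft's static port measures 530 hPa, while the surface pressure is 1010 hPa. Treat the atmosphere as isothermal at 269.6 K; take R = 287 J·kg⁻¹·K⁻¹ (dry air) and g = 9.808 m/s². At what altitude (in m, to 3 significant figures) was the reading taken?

z ≈ 5090 m

Scale height: H = RT/g = 287 × 269.6 / 9.808 = 7889.0 m.
Invert the barometric formula: z = H ln(P₀/P).
P₀/P = 1010/530 = 1.9057; ln(1.9057) = 0.64485.
z = 7889.0 × 0.64485 = 5087.2 m.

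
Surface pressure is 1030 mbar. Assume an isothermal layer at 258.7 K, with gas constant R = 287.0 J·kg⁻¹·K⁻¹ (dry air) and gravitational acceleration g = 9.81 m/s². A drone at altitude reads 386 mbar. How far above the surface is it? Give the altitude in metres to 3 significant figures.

z ≈ 7430 m

Scale height: H = RT/g = 287.0 × 258.7 / 9.81 = 7568.5 m.
Invert the barometric formula: z = H ln(P₀/P).
P₀/P = 1030/386 = 2.6684; ln(2.6684) = 0.98148.
z = 7568.5 × 0.98148 = 7428.3 m.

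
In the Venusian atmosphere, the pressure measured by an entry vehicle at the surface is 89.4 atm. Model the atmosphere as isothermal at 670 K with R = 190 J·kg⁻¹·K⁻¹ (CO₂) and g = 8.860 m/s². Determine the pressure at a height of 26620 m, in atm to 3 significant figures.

P ≈ 14.0 atm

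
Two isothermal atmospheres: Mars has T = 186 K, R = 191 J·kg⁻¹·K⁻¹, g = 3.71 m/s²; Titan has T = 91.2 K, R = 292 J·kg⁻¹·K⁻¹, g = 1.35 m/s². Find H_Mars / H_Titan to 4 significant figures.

H = RT/g for each body.
H_Mars = 191 × 186 / 3.71 = 9575.7 m.
H_Titan = 292 × 91.2 / 1.35 = 19726 m.
H_Mars/H_Titan = 9575.7/19726 = 0.48544.

H_Mars/H_Titan ≈ 0.4854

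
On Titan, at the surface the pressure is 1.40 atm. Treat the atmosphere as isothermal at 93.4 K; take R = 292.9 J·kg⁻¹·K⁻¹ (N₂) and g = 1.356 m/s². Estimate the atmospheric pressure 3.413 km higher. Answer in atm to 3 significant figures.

Scale height: H = RT/g = 292.9 × 93.4 / 1.356 = 20175 m.
Barometric formula: P = P₀ exp(−z/H).
z/H = 3413.0/20175 = 0.16917; exp(−0.16917) = 0.84437.
P = 1.40 × 0.84437 = 1.1821 atm.

P ≈ 1.18 atm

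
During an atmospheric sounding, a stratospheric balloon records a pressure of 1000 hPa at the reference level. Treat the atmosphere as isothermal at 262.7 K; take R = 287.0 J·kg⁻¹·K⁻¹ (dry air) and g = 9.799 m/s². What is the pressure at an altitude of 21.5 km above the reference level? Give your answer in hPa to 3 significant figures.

P ≈ 61.2 hPa

Scale height: H = RT/g = 287.0 × 262.7 / 9.799 = 7694.1 m.
Barometric formula: P = P₀ exp(−z/H).
z/H = 21500/7694.1 = 2.7943; exp(−2.7943) = 0.061158.
P = 1000 × 0.061158 = 61.158 hPa.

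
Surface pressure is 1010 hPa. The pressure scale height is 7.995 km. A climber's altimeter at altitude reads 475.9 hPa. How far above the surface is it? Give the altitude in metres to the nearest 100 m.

z ≈ 6000 m

Invert the barometric formula: z = H ln(P₀/P).
P₀/P = 1010/475.9 = 2.1223; ln(2.1223) = 0.75250.
z = 7995.0 × 0.75250 = 6016.2 m.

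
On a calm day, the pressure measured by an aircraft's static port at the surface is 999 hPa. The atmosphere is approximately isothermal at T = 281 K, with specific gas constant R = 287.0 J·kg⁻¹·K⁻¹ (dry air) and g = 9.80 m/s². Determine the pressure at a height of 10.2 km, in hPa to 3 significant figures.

P ≈ 289 hPa

Scale height: H = RT/g = 287.0 × 281 / 9.80 = 8229.3 m.
Barometric formula: P = P₀ exp(−z/H).
z/H = 10200/8229.3 = 1.2395; exp(−1.2395) = 0.28953.
P = 999 × 0.28953 = 289.24 hPa.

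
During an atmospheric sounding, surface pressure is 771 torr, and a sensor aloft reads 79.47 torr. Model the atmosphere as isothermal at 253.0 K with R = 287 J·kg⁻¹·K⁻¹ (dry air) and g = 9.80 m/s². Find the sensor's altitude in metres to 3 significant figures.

z ≈ 16800 m

Scale height: H = RT/g = 287 × 253.0 / 9.80 = 7409.3 m.
Invert the barometric formula: z = H ln(P₀/P).
P₀/P = 771/79.47 = 9.7018; ln(9.7018) = 2.2723.
z = 7409.3 × 2.2723 = 16836 m.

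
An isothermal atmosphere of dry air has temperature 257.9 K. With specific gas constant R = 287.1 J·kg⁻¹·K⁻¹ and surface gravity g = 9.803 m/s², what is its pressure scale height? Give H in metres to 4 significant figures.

H ≈ 7553 m

The scale height of an isothermal atmosphere is H = RT/g.
H = 287.1 × 257.9 / 9.803 = 74043/9.803 = 7553.1 m.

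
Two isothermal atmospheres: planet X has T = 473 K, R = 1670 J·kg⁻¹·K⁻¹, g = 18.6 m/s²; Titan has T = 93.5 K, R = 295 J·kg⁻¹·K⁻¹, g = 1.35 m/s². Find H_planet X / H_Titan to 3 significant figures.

H_planet X/H_Titan ≈ 2.08

H = RT/g for each body.
H_planet X = 1670 × 473 / 18.6 = 42468 m.
H_Titan = 295 × 93.5 / 1.35 = 20431 m.
H_planet X/H_Titan = 42468/20431 = 2.0786.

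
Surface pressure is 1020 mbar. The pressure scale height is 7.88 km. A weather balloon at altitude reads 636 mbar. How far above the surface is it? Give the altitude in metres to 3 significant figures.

z ≈ 3720 m

Invert the barometric formula: z = H ln(P₀/P).
P₀/P = 1020/636 = 1.6038; ln(1.6038) = 0.47238.
z = 7880.0 × 0.47238 = 3722.4 m.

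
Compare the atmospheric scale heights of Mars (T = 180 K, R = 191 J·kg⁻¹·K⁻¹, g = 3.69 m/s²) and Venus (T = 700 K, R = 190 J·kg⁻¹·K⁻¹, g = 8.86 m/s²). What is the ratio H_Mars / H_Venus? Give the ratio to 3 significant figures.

H = RT/g for each body.
H_Mars = 191 × 180 / 3.69 = 9317.1 m.
H_Venus = 190 × 700 / 8.86 = 15011 m.
H_Mars/H_Venus = 9317.1/15011 = 0.62068.

H_Mars/H_Venus ≈ 0.621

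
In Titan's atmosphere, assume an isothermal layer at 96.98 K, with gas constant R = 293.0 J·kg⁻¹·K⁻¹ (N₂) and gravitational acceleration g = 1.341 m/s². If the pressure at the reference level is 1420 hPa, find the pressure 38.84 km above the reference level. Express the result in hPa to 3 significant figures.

Scale height: H = RT/g = 293.0 × 96.98 / 1.341 = 21190 m.
Barometric formula: P = P₀ exp(−z/H).
z/H = 38840/21190 = 1.8329; exp(−1.8329) = 0.15995.
P = 1420 × 0.15995 = 227.13 hPa.

P ≈ 227 hPa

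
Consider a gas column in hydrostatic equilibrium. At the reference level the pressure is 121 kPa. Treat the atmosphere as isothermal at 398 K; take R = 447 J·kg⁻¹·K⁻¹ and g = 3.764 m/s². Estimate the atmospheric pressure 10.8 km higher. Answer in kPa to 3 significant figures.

P ≈ 96.3 kPa

Scale height: H = RT/g = 447 × 398 / 3.764 = 47265 m.
Barometric formula: P = P₀ exp(−z/H).
z/H = 10800/47265 = 0.22850; exp(−0.22850) = 0.79573.
P = 121 × 0.79573 = 96.283 kPa.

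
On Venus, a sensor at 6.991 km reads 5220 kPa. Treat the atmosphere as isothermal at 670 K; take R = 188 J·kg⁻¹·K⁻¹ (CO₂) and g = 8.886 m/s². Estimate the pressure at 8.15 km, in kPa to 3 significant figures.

Scale height: H = RT/g = 188 × 670 / 8.886 = 14175 m.
Between two levels, P₂ = P₁ exp(−Δz/H) with Δz = z₂ − z₁.
Δz = 8150.0 − 6991.0 = 1159.0 m; Δz/H = 1159.0/14175 = 0.081764.
P₂ = 5220 × exp(−0.081764) = 5220 × 0.92149 = 4810.2 kPa.

P ≈ 4810 kPa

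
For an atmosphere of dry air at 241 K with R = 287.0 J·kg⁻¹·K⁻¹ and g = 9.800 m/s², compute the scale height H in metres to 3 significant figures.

The scale height of an isothermal atmosphere is H = RT/g.
H = 287.0 × 241 / 9.800 = 69167/9.800 = 7057.9 m.

H ≈ 7060 m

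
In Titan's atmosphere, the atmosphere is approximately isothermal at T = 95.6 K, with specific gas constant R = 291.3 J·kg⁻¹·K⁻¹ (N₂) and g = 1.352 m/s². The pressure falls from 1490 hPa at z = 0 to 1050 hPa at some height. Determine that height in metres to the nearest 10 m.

z ≈ 7210 m

Scale height: H = RT/g = 291.3 × 95.6 / 1.352 = 20598 m.
Invert the barometric formula: z = H ln(P₀/P).
P₀/P = 1490/1050 = 1.4190; ln(1.4190) = 0.34995.
z = 20598 × 0.34995 = 7208.3 m.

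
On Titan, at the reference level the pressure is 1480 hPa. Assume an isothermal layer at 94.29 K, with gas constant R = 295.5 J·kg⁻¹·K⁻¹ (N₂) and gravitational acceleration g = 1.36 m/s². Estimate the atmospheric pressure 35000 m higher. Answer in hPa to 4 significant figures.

P ≈ 268.1 hPa

Scale height: H = RT/g = 295.5 × 94.29 / 1.36 = 20487 m.
Barometric formula: P = P₀ exp(−z/H).
z/H = 35000/20487 = 1.7084; exp(−1.7084) = 0.18116.
P = 1480 × 0.18116 = 268.12 hPa.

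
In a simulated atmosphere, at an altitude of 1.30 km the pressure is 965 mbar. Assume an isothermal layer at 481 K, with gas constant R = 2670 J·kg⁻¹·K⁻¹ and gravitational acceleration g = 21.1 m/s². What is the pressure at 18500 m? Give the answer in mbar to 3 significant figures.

P ≈ 727 mbar

Scale height: H = RT/g = 2670 × 481 / 21.1 = 60866 m.
Between two levels, P₂ = P₁ exp(−Δz/H) with Δz = z₂ − z₁.
Δz = 18500 − 1300.0 = 17200 m; Δz/H = 17200/60866 = 0.28259.
P₂ = 965 × exp(−0.28259) = 965 × 0.75383 = 727.45 mbar.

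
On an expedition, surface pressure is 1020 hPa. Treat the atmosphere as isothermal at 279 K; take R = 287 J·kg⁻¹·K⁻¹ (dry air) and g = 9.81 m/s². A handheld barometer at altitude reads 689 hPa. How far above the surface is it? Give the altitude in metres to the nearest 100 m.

z ≈ 3200 m

Scale height: H = RT/g = 287 × 279 / 9.81 = 8162.4 m.
Invert the barometric formula: z = H ln(P₀/P).
P₀/P = 1020/689 = 1.4804; ln(1.4804) = 0.39231.
z = 8162.4 × 0.39231 = 3202.2 m.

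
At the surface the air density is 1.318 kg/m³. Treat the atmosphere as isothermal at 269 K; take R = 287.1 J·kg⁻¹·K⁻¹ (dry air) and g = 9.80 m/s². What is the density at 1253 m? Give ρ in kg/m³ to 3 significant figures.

Scale height: H = RT/g = 287.1 × 269 / 9.80 = 7880.6 m.
In an isothermal atmosphere, density decays like pressure: ρ = ρ₀ exp(−z/H).
z/H = 1253.0/7880.6 = 0.15900; exp(−0.15900) = 0.85300.
ρ = 1.318 × 0.85300 = 1.1243 kg/m³.

ρ ≈ 1.12 kg/m³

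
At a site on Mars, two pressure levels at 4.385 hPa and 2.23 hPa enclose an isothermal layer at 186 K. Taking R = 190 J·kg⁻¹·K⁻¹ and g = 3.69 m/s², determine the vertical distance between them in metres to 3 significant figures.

Hypsometric equation: Δz = (R T̄/g) ln(P₁/P₂).
R T̄/g = 190 × 186 / 3.69 = 9577.2 m.
ln(4.385/2.23) = ln(1.9664) = 0.67620.
Δz = 9577.2 × 0.67620 = 6476.1 m.

Δz ≈ 6480 m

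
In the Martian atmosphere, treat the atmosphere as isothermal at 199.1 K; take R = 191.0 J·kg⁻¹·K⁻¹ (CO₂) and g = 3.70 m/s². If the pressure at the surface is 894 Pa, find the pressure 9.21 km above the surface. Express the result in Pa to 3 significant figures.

P ≈ 365 Pa

Scale height: H = RT/g = 191.0 × 199.1 / 3.70 = 10278 m.
Barometric formula: P = P₀ exp(−z/H).
z/H = 9210.0/10278 = 0.89609; exp(−0.89609) = 0.40816.
P = 894 × 0.40816 = 364.90 Pa.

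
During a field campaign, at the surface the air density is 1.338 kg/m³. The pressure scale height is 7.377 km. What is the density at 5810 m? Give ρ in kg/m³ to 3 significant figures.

In an isothermal atmosphere, density decays like pressure: ρ = ρ₀ exp(−z/H).
z/H = 5810.0/7377.0 = 0.78758; exp(−0.78758) = 0.45494.
ρ = 1.338 × 0.45494 = 0.60871 kg/m³.

ρ ≈ 0.609 kg/m³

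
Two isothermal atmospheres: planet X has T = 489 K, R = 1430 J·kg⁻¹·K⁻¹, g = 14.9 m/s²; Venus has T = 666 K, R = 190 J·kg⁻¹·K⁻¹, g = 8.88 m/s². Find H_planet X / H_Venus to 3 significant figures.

H_planet X/H_Venus ≈ 3.29

H = RT/g for each body.
H_planet X = 1430 × 489 / 14.9 = 46931 m.
H_Venus = 190 × 666 / 8.88 = 14250 m.
H_planet X/H_Venus = 46931/14250 = 3.2934.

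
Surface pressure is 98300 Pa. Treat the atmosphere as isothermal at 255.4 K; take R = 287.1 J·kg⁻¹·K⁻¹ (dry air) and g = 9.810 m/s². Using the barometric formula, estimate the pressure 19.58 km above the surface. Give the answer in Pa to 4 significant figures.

P ≈ 7160 Pa

Scale height: H = RT/g = 287.1 × 255.4 / 9.810 = 7474.6 m.
Barometric formula: P = P₀ exp(−z/H).
z/H = 19580/7474.6 = 2.6195; exp(−2.6195) = 0.072839.
P = 98300 × 0.072839 = 7160.1 Pa.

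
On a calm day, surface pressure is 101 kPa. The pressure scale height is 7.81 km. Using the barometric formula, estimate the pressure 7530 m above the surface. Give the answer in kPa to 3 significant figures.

P ≈ 38.5 kPa

Barometric formula: P = P₀ exp(−z/H).
z/H = 7530.0/7810.0 = 0.96415; exp(−0.96415) = 0.38131.
P = 101 × 0.38131 = 38.512 kPa.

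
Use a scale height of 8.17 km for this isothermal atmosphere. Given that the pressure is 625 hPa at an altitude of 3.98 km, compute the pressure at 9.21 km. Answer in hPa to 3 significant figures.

P ≈ 330 hPa

Between two levels, P₂ = P₁ exp(−Δz/H) with Δz = z₂ − z₁.
Δz = 9210.0 − 3980.0 = 5230.0 m; Δz/H = 5230.0/8170.0 = 0.64015.
P₂ = 625 × exp(−0.64015) = 625 × 0.52721 = 329.51 hPa.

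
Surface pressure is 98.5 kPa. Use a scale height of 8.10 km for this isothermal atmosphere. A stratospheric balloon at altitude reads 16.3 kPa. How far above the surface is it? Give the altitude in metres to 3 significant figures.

z ≈ 14600 m

Invert the barometric formula: z = H ln(P₀/P).
P₀/P = 98.5/16.3 = 6.0429; ln(6.0429) = 1.7989.
z = 8100.0 × 1.7989 = 14571 m.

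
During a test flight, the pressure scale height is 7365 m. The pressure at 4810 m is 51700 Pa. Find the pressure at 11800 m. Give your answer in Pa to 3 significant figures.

Between two levels, P₂ = P₁ exp(−Δz/H) with Δz = z₂ − z₁.
Δz = 11800 − 4810.0 = 6990.0 m; Δz/H = 6990.0/7365.0 = 0.94908.
P₂ = 51700 × exp(−0.94908) = 51700 × 0.38710 = 20013 Pa.

P ≈ 20000 Pa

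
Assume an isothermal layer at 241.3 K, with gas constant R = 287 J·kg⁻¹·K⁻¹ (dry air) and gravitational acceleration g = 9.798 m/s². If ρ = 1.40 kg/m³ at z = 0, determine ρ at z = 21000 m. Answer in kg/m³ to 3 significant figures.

ρ ≈ 0.0717 kg/m³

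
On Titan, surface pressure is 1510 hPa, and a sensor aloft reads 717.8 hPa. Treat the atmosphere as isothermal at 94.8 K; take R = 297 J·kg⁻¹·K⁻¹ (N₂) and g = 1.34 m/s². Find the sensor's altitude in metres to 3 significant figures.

Scale height: H = RT/g = 297 × 94.8 / 1.34 = 21012 m.
Invert the barometric formula: z = H ln(P₀/P).
P₀/P = 1510/717.8 = 2.1037; ln(2.1037) = 0.74370.
z = 21012 × 0.74370 = 15627 m.

z ≈ 15600 m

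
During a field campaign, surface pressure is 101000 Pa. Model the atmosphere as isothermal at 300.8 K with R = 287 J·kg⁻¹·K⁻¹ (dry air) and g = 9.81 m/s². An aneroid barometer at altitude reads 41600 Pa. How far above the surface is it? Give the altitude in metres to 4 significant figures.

Scale height: H = RT/g = 287 × 300.8 / 9.81 = 8800.2 m.
Invert the barometric formula: z = H ln(P₀/P).
P₀/P = 101000/41600 = 2.4279; ln(2.4279) = 0.88703.
z = 8800.2 × 0.88703 = 7806.0 m.

z ≈ 7806 m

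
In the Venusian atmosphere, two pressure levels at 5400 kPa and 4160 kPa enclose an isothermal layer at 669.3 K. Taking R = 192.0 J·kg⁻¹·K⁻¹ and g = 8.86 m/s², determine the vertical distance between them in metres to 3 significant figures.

Hypsometric equation: Δz = (R T̄/g) ln(P₁/P₂).
R T̄/g = 192.0 × 669.3 / 8.86 = 14504 m.
ln(5400/4160) = ln(1.2981) = 0.26090.
Δz = 14504 × 0.26090 = 3784.1 m.

Δz ≈ 3780 m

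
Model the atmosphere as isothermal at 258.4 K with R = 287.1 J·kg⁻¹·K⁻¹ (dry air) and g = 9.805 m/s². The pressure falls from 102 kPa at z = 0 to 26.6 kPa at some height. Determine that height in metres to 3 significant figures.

z ≈ 10200 m

Scale height: H = RT/g = 287.1 × 258.4 / 9.805 = 7566.2 m.
Invert the barometric formula: z = H ln(P₀/P).
P₀/P = 102/26.6 = 3.8346; ln(3.8346) = 1.3441.
z = 7566.2 × 1.3441 = 10170 m.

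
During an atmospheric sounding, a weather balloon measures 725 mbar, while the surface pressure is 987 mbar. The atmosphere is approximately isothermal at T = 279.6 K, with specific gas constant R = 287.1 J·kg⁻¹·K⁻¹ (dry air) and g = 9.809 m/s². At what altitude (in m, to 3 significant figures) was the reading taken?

z ≈ 2520 m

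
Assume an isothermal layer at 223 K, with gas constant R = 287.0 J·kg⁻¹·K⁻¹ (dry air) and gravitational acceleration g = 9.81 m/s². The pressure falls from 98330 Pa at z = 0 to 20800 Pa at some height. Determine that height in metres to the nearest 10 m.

Scale height: H = RT/g = 287.0 × 223 / 9.81 = 6524.1 m.
Invert the barometric formula: z = H ln(P₀/P).
P₀/P = 98330/20800 = 4.7274; ln(4.7274) = 1.5534.
z = 6524.1 × 1.5534 = 10135 m.

z ≈ 10130 m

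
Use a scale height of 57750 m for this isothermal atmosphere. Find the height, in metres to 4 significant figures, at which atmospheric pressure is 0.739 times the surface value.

Set P/P₀ = exp(−z/H) = 0.739, so z = −H ln(0.739).
−ln(0.739) = 0.30246; z = 57750 × 0.30246 = 17467 m.

z ≈ 17470 m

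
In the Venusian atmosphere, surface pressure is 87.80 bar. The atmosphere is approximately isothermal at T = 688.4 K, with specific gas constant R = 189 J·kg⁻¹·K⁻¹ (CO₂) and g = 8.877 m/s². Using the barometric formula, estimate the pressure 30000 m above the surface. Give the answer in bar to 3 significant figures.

P ≈ 11.3 bar

Scale height: H = RT/g = 189 × 688.4 / 8.877 = 14657 m.
Barometric formula: P = P₀ exp(−z/H).
z/H = 30000/14657 = 2.0468; exp(−2.0468) = 0.12915.
P = 87.80 × 0.12915 = 11.339 bar.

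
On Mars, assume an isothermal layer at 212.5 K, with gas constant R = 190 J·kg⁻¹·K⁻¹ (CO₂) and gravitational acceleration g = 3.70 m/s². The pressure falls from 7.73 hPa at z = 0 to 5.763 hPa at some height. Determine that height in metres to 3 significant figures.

Scale height: H = RT/g = 190 × 212.5 / 3.70 = 10912 m.
Invert the barometric formula: z = H ln(P₀/P).
P₀/P = 7.73/5.763 = 1.3413; ln(1.3413) = 0.29364.
z = 10912 × 0.29364 = 3204.2 m.

z ≈ 3200 m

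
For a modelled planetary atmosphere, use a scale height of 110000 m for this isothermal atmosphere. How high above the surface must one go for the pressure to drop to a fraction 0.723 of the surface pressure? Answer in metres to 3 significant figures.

z ≈ 35700 m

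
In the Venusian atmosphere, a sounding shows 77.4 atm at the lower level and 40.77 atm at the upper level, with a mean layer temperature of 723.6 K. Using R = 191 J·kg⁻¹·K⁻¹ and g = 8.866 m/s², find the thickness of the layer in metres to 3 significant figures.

Δz ≈ 9990 m

Hypsometric equation: Δz = (R T̄/g) ln(P₁/P₂).
R T̄/g = 191 × 723.6 / 8.866 = 15588 m.
ln(77.4/40.77) = ln(1.8985) = 0.64106.
Δz = 15588 × 0.64106 = 9992.8 m.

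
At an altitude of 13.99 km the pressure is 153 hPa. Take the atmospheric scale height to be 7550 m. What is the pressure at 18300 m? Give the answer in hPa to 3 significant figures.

P ≈ 86.5 hPa

Between two levels, P₂ = P₁ exp(−Δz/H) with Δz = z₂ − z₁.
Δz = 18300 − 13990 = 4310.0 m; Δz/H = 4310.0/7550.0 = 0.57086.
P₂ = 153 × exp(−0.57086) = 153 × 0.56504 = 86.451 hPa.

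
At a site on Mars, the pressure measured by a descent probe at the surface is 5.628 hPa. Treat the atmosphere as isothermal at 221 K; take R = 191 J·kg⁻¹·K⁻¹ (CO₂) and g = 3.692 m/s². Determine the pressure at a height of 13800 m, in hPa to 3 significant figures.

P ≈ 1.68 hPa

Scale height: H = RT/g = 191 × 221 / 3.692 = 11433 m.
Barometric formula: P = P₀ exp(−z/H).
z/H = 13800/11433 = 1.2070; exp(−1.2070) = 0.29909.
P = 5.628 × 0.29909 = 1.6833 hPa.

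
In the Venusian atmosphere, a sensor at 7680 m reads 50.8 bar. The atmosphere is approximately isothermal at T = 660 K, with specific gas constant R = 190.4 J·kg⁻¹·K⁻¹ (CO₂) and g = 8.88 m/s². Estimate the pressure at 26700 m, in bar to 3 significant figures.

Scale height: H = RT/g = 190.4 × 660 / 8.88 = 14151 m.
Between two levels, P₂ = P₁ exp(−Δz/H) with Δz = z₂ − z₁.
Δz = 26700 − 7680.0 = 19020 m; Δz/H = 19020/14151 = 1.3441.
P₂ = 50.8 × exp(−1.3441) = 50.8 × 0.26077 = 13.247 bar.

P ≈ 13.2 bar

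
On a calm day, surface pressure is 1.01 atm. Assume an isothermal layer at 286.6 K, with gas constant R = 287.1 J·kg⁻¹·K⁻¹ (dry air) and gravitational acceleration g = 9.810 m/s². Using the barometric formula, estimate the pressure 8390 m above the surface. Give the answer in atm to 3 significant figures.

Scale height: H = RT/g = 287.1 × 286.6 / 9.810 = 8387.7 m.
Barometric formula: P = P₀ exp(−z/H).
z/H = 8390.0/8387.7 = 1.0003; exp(−1.0003) = 0.36777.
P = 1.01 × 0.36777 = 0.37145 atm.

P ≈ 0.371 atm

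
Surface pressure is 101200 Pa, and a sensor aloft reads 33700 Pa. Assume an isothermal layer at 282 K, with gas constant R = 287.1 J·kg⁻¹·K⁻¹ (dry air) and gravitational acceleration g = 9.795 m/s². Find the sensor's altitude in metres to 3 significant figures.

Scale height: H = RT/g = 287.1 × 282 / 9.795 = 8265.7 m.
Invert the barometric formula: z = H ln(P₀/P).
P₀/P = 101200/33700 = 3.0030; ln(3.0030) = 1.0996.
z = 8265.7 × 1.0996 = 9089.0 m.

z ≈ 9090 m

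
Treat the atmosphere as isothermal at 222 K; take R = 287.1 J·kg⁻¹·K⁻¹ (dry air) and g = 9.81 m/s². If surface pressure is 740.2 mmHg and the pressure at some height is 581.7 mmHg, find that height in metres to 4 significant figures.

z ≈ 1566 m

Scale height: H = RT/g = 287.1 × 222 / 9.81 = 6497.1 m.
Invert the barometric formula: z = H ln(P₀/P).
P₀/P = 740.2/581.7 = 1.2725; ln(1.2725) = 0.24098.
z = 6497.1 × 0.24098 = 1565.7 m.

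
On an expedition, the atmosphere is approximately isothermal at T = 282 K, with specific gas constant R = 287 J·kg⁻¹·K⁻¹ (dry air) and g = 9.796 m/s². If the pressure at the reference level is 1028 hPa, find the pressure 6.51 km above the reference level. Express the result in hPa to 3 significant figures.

Scale height: H = RT/g = 287 × 282 / 9.796 = 8261.9 m.
Barometric formula: P = P₀ exp(−z/H).
z/H = 6510.0/8261.9 = 0.78795; exp(−0.78795) = 0.45478.
P = 1028 × 0.45478 = 467.51 hPa.

P ≈ 468 hPa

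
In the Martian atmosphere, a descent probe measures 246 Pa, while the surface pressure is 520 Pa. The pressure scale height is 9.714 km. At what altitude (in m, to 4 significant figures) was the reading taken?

Invert the barometric formula: z = H ln(P₀/P).
P₀/P = 520/246 = 2.1138; ln(2.1138) = 0.74849.
z = 9714.0 × 0.74849 = 7270.8 m.

z ≈ 7271 m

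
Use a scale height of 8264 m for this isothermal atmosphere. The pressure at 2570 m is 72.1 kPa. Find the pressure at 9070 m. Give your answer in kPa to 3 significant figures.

Between two levels, P₂ = P₁ exp(−Δz/H) with Δz = z₂ − z₁.
Δz = 9070.0 − 2570.0 = 6500.0 m; Δz/H = 6500.0/8264.0 = 0.78654.
P₂ = 72.1 × exp(−0.78654) = 72.1 × 0.45542 = 32.836 kPa.

P ≈ 32.8 kPa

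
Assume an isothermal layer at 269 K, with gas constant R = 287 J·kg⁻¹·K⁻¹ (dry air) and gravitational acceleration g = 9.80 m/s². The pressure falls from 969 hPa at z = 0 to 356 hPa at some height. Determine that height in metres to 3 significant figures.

Scale height: H = RT/g = 287 × 269 / 9.80 = 7877.9 m.
Invert the barometric formula: z = H ln(P₀/P).
P₀/P = 969/356 = 2.7219; ln(2.7219) = 1.0013.
z = 7877.9 × 1.0013 = 7888.1 m.

z ≈ 7890 m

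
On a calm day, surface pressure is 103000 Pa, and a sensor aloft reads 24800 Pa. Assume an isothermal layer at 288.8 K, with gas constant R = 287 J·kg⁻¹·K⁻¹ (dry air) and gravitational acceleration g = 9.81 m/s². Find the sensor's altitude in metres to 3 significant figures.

Scale height: H = RT/g = 287 × 288.8 / 9.81 = 8449.1 m.
Invert the barometric formula: z = H ln(P₀/P).
P₀/P = 103000/24800 = 4.1532; ln(4.1532) = 1.4239.
z = 8449.1 × 1.4239 = 12031 m.

z ≈ 12000 m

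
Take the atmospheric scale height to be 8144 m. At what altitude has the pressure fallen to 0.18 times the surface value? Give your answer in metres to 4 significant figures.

Set P/P₀ = exp(−z/H) = 0.18, so z = −H ln(0.18).
−ln(0.18) = 1.7148; z = 8144.0 × 1.7148 = 13965 m.

z ≈ 13970 m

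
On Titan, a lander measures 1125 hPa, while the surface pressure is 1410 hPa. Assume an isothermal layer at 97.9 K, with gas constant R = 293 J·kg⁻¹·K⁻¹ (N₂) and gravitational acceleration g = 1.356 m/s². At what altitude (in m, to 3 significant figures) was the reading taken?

z ≈ 4780 m

Scale height: H = RT/g = 293 × 97.9 / 1.356 = 21154 m.
Invert the barometric formula: z = H ln(P₀/P).
P₀/P = 1410/1125 = 1.2533; ln(1.2533) = 0.22578.
z = 21154 × 0.22578 = 4776.2 m.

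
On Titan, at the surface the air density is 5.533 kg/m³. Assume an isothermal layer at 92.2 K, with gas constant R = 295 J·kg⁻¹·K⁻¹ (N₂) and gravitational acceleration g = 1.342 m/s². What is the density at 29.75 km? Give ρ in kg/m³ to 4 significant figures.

Scale height: H = RT/g = 295 × 92.2 / 1.342 = 20268 m.
In an isothermal atmosphere, density decays like pressure: ρ = ρ₀ exp(−z/H).
z/H = 29750/20268 = 1.4678; exp(−1.4678) = 0.23043.
ρ = 5.533 × 0.23043 = 1.2750 kg/m³.

ρ ≈ 1.275 kg/m³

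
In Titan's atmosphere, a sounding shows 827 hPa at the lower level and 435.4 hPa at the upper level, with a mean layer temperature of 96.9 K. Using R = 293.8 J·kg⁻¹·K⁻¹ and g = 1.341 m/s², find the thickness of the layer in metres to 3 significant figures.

Hypsometric equation: Δz = (R T̄/g) ln(P₁/P₂).
R T̄/g = 293.8 × 96.9 / 1.341 = 21230 m.
ln(827/435.4) = ln(1.8994) = 0.64154.
Δz = 21230 × 0.64154 = 13620 m.

Δz ≈ 13600 m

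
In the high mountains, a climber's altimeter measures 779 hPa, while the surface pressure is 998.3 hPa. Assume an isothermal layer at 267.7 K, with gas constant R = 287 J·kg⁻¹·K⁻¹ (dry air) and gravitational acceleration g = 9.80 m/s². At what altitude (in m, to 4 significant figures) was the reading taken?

z ≈ 1945 m

Scale height: H = RT/g = 287 × 267.7 / 9.80 = 7839.8 m.
Invert the barometric formula: z = H ln(P₀/P).
P₀/P = 998.3/779 = 1.2815; ln(1.2815) = 0.24803.
z = 7839.8 × 0.24803 = 1944.5 m.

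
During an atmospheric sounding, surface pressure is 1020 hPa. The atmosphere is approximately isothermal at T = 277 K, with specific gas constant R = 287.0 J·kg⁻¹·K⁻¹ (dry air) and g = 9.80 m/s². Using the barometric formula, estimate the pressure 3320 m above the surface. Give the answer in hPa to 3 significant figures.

Scale height: H = RT/g = 287.0 × 277 / 9.80 = 8112.1 m.
Barometric formula: P = P₀ exp(−z/H).
z/H = 3320.0/8112.1 = 0.40927; exp(−0.40927) = 0.66413.
P = 1020 × 0.66413 = 677.41 hPa.

P ≈ 677 hPa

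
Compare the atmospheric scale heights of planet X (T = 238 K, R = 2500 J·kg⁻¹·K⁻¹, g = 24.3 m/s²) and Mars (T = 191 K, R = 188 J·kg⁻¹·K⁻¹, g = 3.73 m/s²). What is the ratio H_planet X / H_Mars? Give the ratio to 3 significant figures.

H = RT/g for each body.
H_planet X = 2500 × 238 / 24.3 = 24486 m.
H_Mars = 188 × 191 / 3.73 = 9626.8 m.
H_planet X/H_Mars = 24486/9626.8 = 2.5435.

H_planet X/H_Mars ≈ 2.54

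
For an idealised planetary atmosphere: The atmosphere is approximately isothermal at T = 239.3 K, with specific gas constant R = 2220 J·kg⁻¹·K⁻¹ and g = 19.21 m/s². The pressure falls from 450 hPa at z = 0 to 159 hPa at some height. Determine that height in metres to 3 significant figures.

Scale height: H = RT/g = 2220 × 239.3 / 19.21 = 27655 m.
Invert the barometric formula: z = H ln(P₀/P).
P₀/P = 450/159 = 2.8302; ln(2.8302) = 1.0403.
z = 27655 × 1.0403 = 28769 m.

z ≈ 28800 m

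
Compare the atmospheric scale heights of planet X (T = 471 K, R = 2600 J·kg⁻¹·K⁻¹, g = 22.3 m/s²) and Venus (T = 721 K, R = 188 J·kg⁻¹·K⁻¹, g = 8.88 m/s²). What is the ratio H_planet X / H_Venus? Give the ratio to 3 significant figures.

H_planet X/H_Venus ≈ 3.60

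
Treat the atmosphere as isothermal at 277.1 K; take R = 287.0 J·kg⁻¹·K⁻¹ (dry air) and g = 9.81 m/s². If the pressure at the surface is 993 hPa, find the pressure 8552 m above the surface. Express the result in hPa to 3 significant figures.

P ≈ 346 hPa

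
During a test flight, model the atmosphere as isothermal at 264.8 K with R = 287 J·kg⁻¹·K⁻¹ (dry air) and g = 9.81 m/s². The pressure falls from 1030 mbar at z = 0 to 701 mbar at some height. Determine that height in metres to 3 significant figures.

Scale height: H = RT/g = 287 × 264.8 / 9.81 = 7747.0 m.
Invert the barometric formula: z = H ln(P₀/P).
P₀/P = 1030/701 = 1.4693; ln(1.4693) = 0.38479.
z = 7747.0 × 0.38479 = 2981.0 m.

z ≈ 2980 m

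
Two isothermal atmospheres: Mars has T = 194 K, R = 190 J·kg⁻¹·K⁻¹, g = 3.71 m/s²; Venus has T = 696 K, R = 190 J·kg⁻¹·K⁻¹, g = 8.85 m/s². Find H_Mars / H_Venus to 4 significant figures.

H = RT/g for each body.
H_Mars = 190 × 194 / 3.71 = 9935.3 m.
H_Venus = 190 × 696 / 8.85 = 14942 m.
H_Mars/H_Venus = 9935.3/14942 = 0.66492.

H_Mars/H_Venus ≈ 0.6649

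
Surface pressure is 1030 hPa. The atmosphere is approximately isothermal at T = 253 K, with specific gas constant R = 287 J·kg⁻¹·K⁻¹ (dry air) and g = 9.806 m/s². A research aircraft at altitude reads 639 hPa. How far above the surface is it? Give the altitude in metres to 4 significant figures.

z ≈ 3535 m

Scale height: H = RT/g = 287 × 253 / 9.806 = 7404.8 m.
Invert the barometric formula: z = H ln(P₀/P).
P₀/P = 1030/639 = 1.6119; ln(1.6119) = 0.47741.
z = 7404.8 × 0.47741 = 3535.1 m.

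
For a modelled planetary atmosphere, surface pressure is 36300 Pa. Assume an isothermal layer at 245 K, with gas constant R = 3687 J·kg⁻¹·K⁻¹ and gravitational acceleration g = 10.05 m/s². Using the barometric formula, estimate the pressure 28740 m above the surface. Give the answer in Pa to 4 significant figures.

Scale height: H = RT/g = 3687 × 245 / 10.05 = 89882 m.
Barometric formula: P = P₀ exp(−z/H).
z/H = 28740/89882 = 0.31975; exp(−0.31975) = 0.72633.
P = 36300 × 0.72633 = 26366 Pa.

P ≈ 26370 Pa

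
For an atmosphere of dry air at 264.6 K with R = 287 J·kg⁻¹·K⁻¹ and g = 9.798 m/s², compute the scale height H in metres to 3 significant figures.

The scale height of an isothermal atmosphere is H = RT/g.
H = 287 × 264.6 / 9.798 = 75940/9.798 = 7750.6 m.

H ≈ 7750 m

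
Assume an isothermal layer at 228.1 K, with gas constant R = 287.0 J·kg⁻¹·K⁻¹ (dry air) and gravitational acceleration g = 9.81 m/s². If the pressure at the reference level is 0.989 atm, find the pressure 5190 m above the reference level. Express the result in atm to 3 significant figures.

P ≈ 0.454 atm

Scale height: H = RT/g = 287.0 × 228.1 / 9.81 = 6673.3 m.
Barometric formula: P = P₀ exp(−z/H).
z/H = 5190.0/6673.3 = 0.77773; exp(−0.77773) = 0.45945.
P = 0.989 × 0.45945 = 0.45440 atm.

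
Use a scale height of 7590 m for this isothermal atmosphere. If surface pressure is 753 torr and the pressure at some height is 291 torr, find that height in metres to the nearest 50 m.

z ≈ 7200 m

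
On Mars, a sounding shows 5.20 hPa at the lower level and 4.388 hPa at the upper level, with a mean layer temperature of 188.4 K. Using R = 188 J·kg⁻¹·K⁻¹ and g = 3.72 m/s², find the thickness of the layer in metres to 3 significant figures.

Δz ≈ 1620 m

Hypsometric equation: Δz = (R T̄/g) ln(P₁/P₂).
R T̄/g = 188 × 188.4 / 3.72 = 9521.3 m.
ln(5.20/4.388) = ln(1.1851) = 0.16983.
Δz = 9521.3 × 0.16983 = 1617.0 m.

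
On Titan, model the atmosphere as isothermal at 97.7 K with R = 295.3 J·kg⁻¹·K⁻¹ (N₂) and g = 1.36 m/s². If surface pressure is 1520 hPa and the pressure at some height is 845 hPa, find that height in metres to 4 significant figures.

z ≈ 12460 m

Scale height: H = RT/g = 295.3 × 97.7 / 1.36 = 21214 m.
Invert the barometric formula: z = H ln(P₀/P).
P₀/P = 1520/845 = 1.7988; ln(1.7988) = 0.58712.
z = 21214 × 0.58712 = 12455 m.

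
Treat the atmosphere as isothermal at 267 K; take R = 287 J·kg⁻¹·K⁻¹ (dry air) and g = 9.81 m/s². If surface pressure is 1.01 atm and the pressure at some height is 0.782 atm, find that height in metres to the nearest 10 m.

z ≈ 2000 m

Scale height: H = RT/g = 287 × 267 / 9.81 = 7811.3 m.
Invert the barometric formula: z = H ln(P₀/P).
P₀/P = 1.01/0.782 = 1.2916; ln(1.2916) = 0.25588.
z = 7811.3 × 0.25588 = 1998.8 m.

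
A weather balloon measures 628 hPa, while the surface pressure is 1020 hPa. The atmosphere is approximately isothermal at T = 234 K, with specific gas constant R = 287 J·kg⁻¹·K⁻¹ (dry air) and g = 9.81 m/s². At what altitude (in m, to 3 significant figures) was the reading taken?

z ≈ 3320 m

Scale height: H = RT/g = 287 × 234 / 9.81 = 6845.9 m.
Invert the barometric formula: z = H ln(P₀/P).
P₀/P = 1020/628 = 1.6242; ln(1.6242) = 0.48502.
z = 6845.9 × 0.48502 = 3320.4 m.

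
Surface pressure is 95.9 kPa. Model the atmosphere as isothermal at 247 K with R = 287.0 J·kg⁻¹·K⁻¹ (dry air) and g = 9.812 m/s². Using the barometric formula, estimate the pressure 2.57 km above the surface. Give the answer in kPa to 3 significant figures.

P ≈ 67.2 kPa

Scale height: H = RT/g = 287.0 × 247 / 9.812 = 7224.7 m.
Barometric formula: P = P₀ exp(−z/H).
z/H = 2570.0/7224.7 = 0.35572; exp(−0.35572) = 0.70067.
P = 95.9 × 0.70067 = 67.194 kPa.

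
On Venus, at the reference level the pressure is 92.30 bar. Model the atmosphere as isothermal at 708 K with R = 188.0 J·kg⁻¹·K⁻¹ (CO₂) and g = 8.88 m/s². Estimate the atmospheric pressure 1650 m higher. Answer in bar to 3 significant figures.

Scale height: H = RT/g = 188.0 × 708 / 8.88 = 14989 m.
Barometric formula: P = P₀ exp(−z/H).
z/H = 1650.0/14989 = 0.11008; exp(−0.11008) = 0.89576.
P = 92.30 × 0.89576 = 82.679 bar.

P ≈ 82.7 bar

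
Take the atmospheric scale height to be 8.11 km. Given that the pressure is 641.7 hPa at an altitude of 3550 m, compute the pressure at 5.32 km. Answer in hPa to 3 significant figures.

P ≈ 516 hPa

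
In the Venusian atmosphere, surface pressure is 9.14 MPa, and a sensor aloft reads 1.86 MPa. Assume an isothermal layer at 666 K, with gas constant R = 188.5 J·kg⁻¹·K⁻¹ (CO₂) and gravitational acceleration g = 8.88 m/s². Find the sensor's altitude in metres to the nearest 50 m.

z ≈ 22500 m

Scale height: H = RT/g = 188.5 × 666 / 8.88 = 14137 m.
Invert the barometric formula: z = H ln(P₀/P).
P₀/P = 9.14/1.86 = 4.9140; ln(4.9140) = 1.5921.
z = 14137 × 1.5921 = 22508 m.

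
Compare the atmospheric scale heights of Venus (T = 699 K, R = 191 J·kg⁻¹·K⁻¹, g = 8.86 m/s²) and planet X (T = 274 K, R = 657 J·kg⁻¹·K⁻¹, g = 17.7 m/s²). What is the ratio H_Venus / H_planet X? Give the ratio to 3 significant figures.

H_Venus/H_planet X ≈ 1.48

H = RT/g for each body.
H_Venus = 191 × 699 / 8.86 = 15069 m.
H_planet X = 657 × 274 / 17.7 = 10171 m.
H_Venus/H_planet X = 15069/10171 = 1.4816.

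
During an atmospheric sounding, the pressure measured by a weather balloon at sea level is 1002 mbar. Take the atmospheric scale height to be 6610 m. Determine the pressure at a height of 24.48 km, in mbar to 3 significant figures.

Barometric formula: P = P₀ exp(−z/H).
z/H = 24480/6610.0 = 3.7035; exp(−3.7035) = 0.024637.
P = 1002 × 0.024637 = 24.686 mbar.

P ≈ 24.7 mbar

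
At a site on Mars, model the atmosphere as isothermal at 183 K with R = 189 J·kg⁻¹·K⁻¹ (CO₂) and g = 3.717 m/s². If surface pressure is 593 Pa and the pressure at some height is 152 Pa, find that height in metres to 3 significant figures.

Scale height: H = RT/g = 189 × 183 / 3.717 = 9305.1 m.
Invert the barometric formula: z = H ln(P₀/P).
P₀/P = 593/152 = 3.9013; ln(3.9013) = 1.3613.
z = 9305.1 × 1.3613 = 12667 m.

z ≈ 12700 m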